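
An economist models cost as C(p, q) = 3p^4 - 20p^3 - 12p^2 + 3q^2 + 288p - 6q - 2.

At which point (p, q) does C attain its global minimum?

(-2, 1)

C(p,q) separates as A(p) + B(q) − 2, so its minimum is min A + min B − 2.
A'(p) = 12(p - 4)(p - 3)(p + 2) vanishes at p ∈ {-2, 3, 4}; B'(q) = 6q - 6 vanishes at q ∈ {1}.
Local minima of A (where A''>0): A(-2)=-416, A(4)=448. Local minima of B: B(1)=-3.
So the global minimum of C is A(-2) + B(1) − 2 = -416 − 3 − 2 = -421, attained at (-2, 1).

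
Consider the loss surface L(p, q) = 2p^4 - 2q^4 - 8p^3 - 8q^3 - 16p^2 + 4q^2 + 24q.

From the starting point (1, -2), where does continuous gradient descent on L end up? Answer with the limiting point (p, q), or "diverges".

(4, -1)

L is separable, so gradient descent decouples: p follows -∂L/∂p, q follows -∂L/∂q.
∂L/∂p = 8p(p - 4)(p + 1); at p=1 this is -48, so p increases.
∂L/∂q = -8(q - 1)(q + 1)(q + 3); at q=-2 this is -24, so q increases.
p converges to its nearest critical value 4 (a local min of the p-part); q converges to -1. The iterate converges to (4, -1).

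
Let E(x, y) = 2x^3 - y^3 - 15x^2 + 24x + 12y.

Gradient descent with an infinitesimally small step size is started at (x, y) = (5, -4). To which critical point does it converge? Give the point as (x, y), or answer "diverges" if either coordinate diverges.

(4, -2)

E is separable, so gradient descent decouples: x follows -∂E/∂x, y follows -∂E/∂y.
∂E/∂x = 6(x - 4)(x - 1); at x=5 this is 24, so x decreases.
∂E/∂y = -3(y - 2)(y + 2); at y=-4 this is -36, so y increases.
x converges to its nearest critical value 4 (a local min of the x-part); y converges to -2. The iterate converges to (4, -2).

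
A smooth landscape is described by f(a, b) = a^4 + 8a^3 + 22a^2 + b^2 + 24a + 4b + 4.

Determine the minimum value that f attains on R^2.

-9

f(a,b) separates as P(a) + Q(b) + 4, so its minimum is min P + min Q + 4.
P'(a) = 4(a + 1)(a + 2)(a + 3) vanishes at a ∈ {-3, -2, -1}; Q'(b) = 2b + 4 vanishes at b ∈ {-2}.
Local minima of P (where P''>0): P(-3)=-9, P(-1)=-9. Local minima of Q: Q(-2)=-4.
So the global minimum of f is P(-3) + Q(-2) + 4 = -9 − 4 + 4 = -9, attained at (-3, -2).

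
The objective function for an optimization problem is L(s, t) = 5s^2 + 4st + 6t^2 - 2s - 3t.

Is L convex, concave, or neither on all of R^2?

convex

L is quadratic, so its Hessian is the constant matrix H = [[10, 4], [4, 12]].
det(H) = 104, tr(H) = 22.
det(H) > 0 and tr(H) > 0, so H is positive definite everywhere: convex.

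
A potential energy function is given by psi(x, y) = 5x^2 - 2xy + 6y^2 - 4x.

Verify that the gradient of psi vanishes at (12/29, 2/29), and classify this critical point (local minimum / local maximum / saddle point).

local minimum

∇psi = (10x - 2y - 4, -2x + 12y); substituting (12/29, 2/29) gives ∇psi = (0, 0), so (12/29, 2/29) is indeed a critical point.
The Hessian of psi is constant: H = [[10, -2], [-2, 12]].
det(H) = 10·12 − (-2)² = 116.
det(H) > 0 and tr(H) = 22 > 0, so H is positive definite and the point is a local minimum.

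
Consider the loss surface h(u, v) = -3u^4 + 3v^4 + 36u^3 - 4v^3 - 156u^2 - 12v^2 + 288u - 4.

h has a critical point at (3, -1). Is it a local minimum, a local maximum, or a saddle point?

local minimum

The mixed partial ∂²h/∂u∂v is 0, so the Hessian at any point is diag(h_uu, h_vv) = diag(12(-3u^2 + 18u - 26), 12(3v^2 - 2v - 2)).
At (3, -1): H = diag(12, 36).
Both eigenvalues are positive, so H is positive definite: a local minimum.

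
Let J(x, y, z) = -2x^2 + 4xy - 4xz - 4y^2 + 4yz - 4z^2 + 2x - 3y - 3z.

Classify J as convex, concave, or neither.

J is quadratic, so its Hessian is the constant matrix H = [[-4, 4, -4], [4, -8, 4], [-4, 4, -8]].
Leading principal minors: -4, 16, -64.
Signs alternate −, +, − ⇒ H ≺ 0 ⇒ concave.

concave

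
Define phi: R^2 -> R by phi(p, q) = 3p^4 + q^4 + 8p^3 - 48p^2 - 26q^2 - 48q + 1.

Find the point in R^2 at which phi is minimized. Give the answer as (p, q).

phi(p,q) separates as A(p) + B(q) + 1, so its minimum is min A + min B + 1.
A'(p) = 12p(p - 2)(p + 4) vanishes at p ∈ {-4, 0, 2}; B'(q) = 4(q - 4)(q + 1)(q + 3) vanishes at q ∈ {-3, -1, 4}.
Local minima of A (where A''>0): A(-4)=-512, A(2)=-80. Local minima of B: B(-3)=-9, B(4)=-352.
So the global minimum of phi is A(-4) + B(4) + 1 = -512 − 352 + 1 = -863, attained at (-4, 4).

(-4, 4)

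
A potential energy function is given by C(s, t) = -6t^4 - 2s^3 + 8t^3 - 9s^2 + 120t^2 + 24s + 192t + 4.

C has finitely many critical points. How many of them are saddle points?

C separates as a function of s plus a function of t, so ∇C=0 decouples.
∂C/∂s = -6(s - 1)(s + 4) = 0 at s ∈ {-4, 1}; ∂C/∂t = -24(t - 4)(t + 1)(t + 2) = 0 at t ∈ {-2, -1, 4}.
The Hessian is diagonal: diag(C_ss, C_tt). Second derivatives: C_ss(-4)=30, C_ss(1)=-30; C_tt(-2)=-144, C_tt(-1)=120, C_tt(4)=-720.
Saddle points occur where the two diagonal entries have opposite signs: (-4, -2), (-4, 4), (1, -1). Count: 3.

3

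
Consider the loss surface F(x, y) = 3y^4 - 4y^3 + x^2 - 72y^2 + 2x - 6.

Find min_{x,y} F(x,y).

F(x,y) separates as P(x) + Q(y) − 6, so its minimum is min P + min Q − 6.
P'(x) = 2x + 2 vanishes at x ∈ {-1}; Q'(y) = 12y(y - 4)(y + 3) vanishes at y ∈ {-3, 0, 4}.
Local minima of P (where P''>0): P(-1)=-1. Local minima of Q: Q(-3)=-297, Q(4)=-640.
So the global minimum of F is P(-1) + Q(4) − 6 = -1 − 640 − 6 = -647, attained at (-1, 4).

-647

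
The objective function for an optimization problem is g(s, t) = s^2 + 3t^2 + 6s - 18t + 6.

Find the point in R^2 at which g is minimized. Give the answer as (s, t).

(-3, 3)

g(s,t) separates as P(s) + Q(t) + 6, so its minimum is min P + min Q + 6.
P'(s) = 2s + 6 vanishes at s ∈ {-3}; Q'(t) = 6(t - 3) vanishes at t ∈ {3}.
Local minima of P (where P''>0): P(-3)=-9. Local minima of Q: Q(3)=-27.
So the global minimum of g is P(-3) + Q(3) + 6 = -9 − 27 + 6 = -30, attained at (-3, 3).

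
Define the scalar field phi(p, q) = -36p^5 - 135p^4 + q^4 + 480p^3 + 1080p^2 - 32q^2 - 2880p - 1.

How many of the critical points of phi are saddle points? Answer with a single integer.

6

phi separates as a function of p plus a function of q, so ∇phi=0 decouples.
∂phi/∂p = -180(p - 2)(p - 1)(p + 2)(p + 4) = 0 at p ∈ {-4, -2, 1, 2}; ∂phi/∂q = 4q(q - 4)(q + 4) = 0 at q ∈ {-4, 0, 4}.
The Hessian is diagonal: diag(phi_pp, phi_qq). Second derivatives: phi_pp(-4)=10800, phi_pp(-2)=-4320, phi_pp(1)=2700, phi_pp(2)=-4320; phi_qq(-4)=128, phi_qq(0)=-64, phi_qq(4)=128.
Saddle points occur where the two diagonal entries have opposite signs: (-4, 0), (-2, -4), (-2, 4), (1, 0), (2, -4), (2, 4). Count: 6.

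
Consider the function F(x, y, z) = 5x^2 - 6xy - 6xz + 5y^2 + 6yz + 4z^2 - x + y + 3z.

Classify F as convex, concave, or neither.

convex

F is quadratic, so its Hessian is the constant matrix H = [[10, -6, -6], [-6, 10, 6], [-6, 6, 8]].
Leading principal minors: 10, 64, 224.
All positive ⇒ H ≻ 0 ⇒ convex.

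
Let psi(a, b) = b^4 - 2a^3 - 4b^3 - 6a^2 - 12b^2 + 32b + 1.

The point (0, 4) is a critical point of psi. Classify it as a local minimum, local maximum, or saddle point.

The mixed partial ∂²psi/∂a∂b is 0, so the Hessian at any point is diag(psi_aa, psi_bb) = diag(-12(a + 1), 12(b^2 - 2b - 2)).
At (0, 4): H = diag(-12, 72).
The eigenvalues have opposite signs, so H is indefinite: a saddle point.

saddle point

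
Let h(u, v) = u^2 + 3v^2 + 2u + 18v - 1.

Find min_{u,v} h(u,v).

h(u,v) separates as P(u) + Q(v) − 1, so its minimum is min P + min Q − 1.
P'(u) = 2u + 2 vanishes at u ∈ {-1}; Q'(v) = 6v + 18 vanishes at v ∈ {-3}.
Local minima of P (where P''>0): P(-1)=-1. Local minima of Q: Q(-3)=-27.
So the global minimum of h is P(-1) + Q(-3) − 1 = -1 − 27 − 1 = -29, attained at (-1, -3).

-29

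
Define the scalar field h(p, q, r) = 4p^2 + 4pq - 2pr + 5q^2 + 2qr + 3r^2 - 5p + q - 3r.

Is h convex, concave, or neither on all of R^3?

h is quadratic, so its Hessian is the constant matrix H = [[8, 4, -2], [4, 10, 2], [-2, 2, 6]].
Leading principal minors: 8, 64, 280.
All positive ⇒ H ≻ 0 ⇒ convex.

convex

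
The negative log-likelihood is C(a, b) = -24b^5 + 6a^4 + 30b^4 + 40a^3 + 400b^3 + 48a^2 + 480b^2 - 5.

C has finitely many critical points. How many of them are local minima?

4

C separates as a function of a plus a function of b, so ∇C=0 decouples.
∂C/∂a = 24a(a + 1)(a + 4) = 0 at a ∈ {-4, -1, 0}; ∂C/∂b = -120b(b - 4)(b + 1)(b + 2) = 0 at b ∈ {-2, -1, 0, 4}.
The Hessian is diagonal: diag(C_aa, C_bb). Second derivatives: C_aa(-4)=288, C_aa(-1)=-72, C_aa(0)=96; C_bb(-2)=1440, C_bb(-1)=-600, C_bb(0)=960, C_bb(4)=-14400.
Local minima occur where both diagonal entries positive: (-4, -2), (-4, 0), (0, -2), (0, 0). Count: 4.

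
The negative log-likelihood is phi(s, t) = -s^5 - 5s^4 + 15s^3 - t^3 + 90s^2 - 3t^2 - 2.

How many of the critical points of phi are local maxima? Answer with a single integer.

phi separates as a function of s plus a function of t, so ∇phi=0 decouples.
∂phi/∂s = -5s(s - 3)(s + 3)(s + 4) = 0 at s ∈ {-4, -3, 0, 3}; ∂phi/∂t = -3t(t + 2) = 0 at t ∈ {-2, 0}.
The Hessian is diagonal: diag(phi_ss, phi_tt). Second derivatives: phi_ss(-4)=140, phi_ss(-3)=-90, phi_ss(0)=180, phi_ss(3)=-630; phi_tt(-2)=6, phi_tt(0)=-6.
Local maxima occur where both diagonal entries negative: (-3, 0), (3, 0). Count: 2.

2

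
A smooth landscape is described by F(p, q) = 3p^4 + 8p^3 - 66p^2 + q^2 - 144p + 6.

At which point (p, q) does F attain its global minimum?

F(p,q) separates as A(p) + B(q) + 6, so its minimum is min A + min B + 6.
A'(p) = 12(p - 3)(p + 1)(p + 4) vanishes at p ∈ {-4, -1, 3}; B'(q) = 2q vanishes at q ∈ {0}.
Local minima of A (where A''>0): A(-4)=-224, A(3)=-567. Local minima of B: B(0)=0.
So the global minimum of F is A(3) + B(0) + 6 = -567 + 0 + 6 = -561, attained at (3, 0).

(3, 0)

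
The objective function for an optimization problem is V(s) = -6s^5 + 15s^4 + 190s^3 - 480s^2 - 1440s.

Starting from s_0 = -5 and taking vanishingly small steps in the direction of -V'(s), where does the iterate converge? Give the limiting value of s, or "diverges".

-4

V'(s) = -30(s - 4)(s - 3)(s + 1)(s + 4), so V'(-5) = -8640.
Gradient descent moves in the -V' direction, i.e. s is increasing.
The nearest critical point in that direction is s = -4, where V'' = 5040 > 0 (a local minimum). The iterate converges there.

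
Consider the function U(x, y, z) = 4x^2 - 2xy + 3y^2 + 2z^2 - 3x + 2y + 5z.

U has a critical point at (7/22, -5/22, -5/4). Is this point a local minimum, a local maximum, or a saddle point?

local minimum

The Hessian is constant: H = [[8, -2, 0], [-2, 6, 0], [0, 0, 4]].
Leading principal minors: Δ₁ = 8, Δ₂ = 44, Δ₃ = 176.
All leading minors are positive, so H is positive definite: a local minimum.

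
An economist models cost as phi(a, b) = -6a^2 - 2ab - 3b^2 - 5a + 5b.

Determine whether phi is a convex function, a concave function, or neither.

phi is quadratic, so its Hessian is the constant matrix H = [[-12, -2], [-2, -6]].
det(H) = 68, tr(H) = -18.
det(H) > 0 and tr(H) < 0, so H is negative definite everywhere: concave.

concave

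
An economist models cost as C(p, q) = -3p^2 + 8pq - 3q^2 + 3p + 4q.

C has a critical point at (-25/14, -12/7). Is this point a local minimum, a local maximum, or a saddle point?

saddle point

The Hessian of C is constant: H = [[-6, 8], [8, -6]].
det(H) = (-6)·(-6) − 8² = -28.
Since det(H) < 0, H is indefinite and the critical point is a saddle point.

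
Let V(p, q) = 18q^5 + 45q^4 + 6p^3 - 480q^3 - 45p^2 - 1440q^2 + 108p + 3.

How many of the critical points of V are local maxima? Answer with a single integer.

2

V separates as a function of p plus a function of q, so ∇V=0 decouples.
∂V/∂p = 18(p - 3)(p - 2) = 0 at p ∈ {2, 3}; ∂V/∂q = 90q(q - 4)(q + 2)(q + 4) = 0 at q ∈ {-4, -2, 0, 4}.
The Hessian is diagonal: diag(V_pp, V_qq). Second derivatives: V_pp(2)=-18, V_pp(3)=18; V_qq(-4)=-5760, V_qq(-2)=2160, V_qq(0)=-2880, V_qq(4)=17280.
Local maxima occur where both diagonal entries negative: (2, -4), (2, 0). Count: 2.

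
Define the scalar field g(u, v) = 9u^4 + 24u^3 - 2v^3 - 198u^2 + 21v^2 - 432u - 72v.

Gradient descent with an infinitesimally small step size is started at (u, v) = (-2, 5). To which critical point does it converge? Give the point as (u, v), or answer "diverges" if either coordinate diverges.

diverges

g is separable, so gradient descent decouples: u follows -∂g/∂u, v follows -∂g/∂v.
∂g/∂u = 36(u - 3)(u + 1)(u + 4); at u=-2 this is 360, so u decreases.
∂g/∂v = -6(v - 4)(v - 3); at v=5 this is -12, so v increases.
The v-coordinate has no critical point in that direction and runs off to infinity.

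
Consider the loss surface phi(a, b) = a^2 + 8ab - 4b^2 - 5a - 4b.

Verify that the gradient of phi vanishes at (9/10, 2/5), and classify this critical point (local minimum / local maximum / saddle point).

saddle point

∇phi = (2a + 8b - 5, 8a - 8b - 4); substituting (9/10, 2/5) gives ∇phi = (0, 0), so (9/10, 2/5) is indeed a critical point.
The Hessian of phi is constant: H = [[2, 8], [8, -8]].
det(H) = 2·(-8) − 8² = -80.
Since det(H) < 0, H is indefinite and the critical point is a saddle point.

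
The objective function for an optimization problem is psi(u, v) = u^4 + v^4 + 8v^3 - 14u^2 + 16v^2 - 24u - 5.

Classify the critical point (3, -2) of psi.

saddle point

The mixed partial ∂²psi/∂u∂v is 0, so the Hessian at any point is diag(psi_uu, psi_vv) = diag(4(3u^2 - 7), 4(3v^2 + 12v + 8)).
At (3, -2): H = diag(80, -16).
The eigenvalues have opposite signs, so H is indefinite: a saddle point.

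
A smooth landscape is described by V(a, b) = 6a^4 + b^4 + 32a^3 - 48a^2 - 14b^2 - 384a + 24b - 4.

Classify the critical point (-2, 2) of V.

The mixed partial ∂²V/∂a∂b is 0, so the Hessian at any point is diag(V_aa, V_bb) = diag(24(3a^2 + 8a - 4), 4(3b^2 - 7)).
At (-2, 2): H = diag(-192, 20).
The eigenvalues have opposite signs, so H is indefinite: a saddle point.

saddle point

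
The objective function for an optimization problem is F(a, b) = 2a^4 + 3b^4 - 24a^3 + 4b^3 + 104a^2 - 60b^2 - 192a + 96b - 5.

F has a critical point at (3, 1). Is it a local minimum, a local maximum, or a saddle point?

local maximum

The mixed partial ∂²F/∂a∂b is 0, so the Hessian at any point is diag(F_aa, F_bb) = diag(8(3a^2 - 18a + 26), 12(3b^2 + 2b - 10)).
At (3, 1): H = diag(-8, -60).
Both eigenvalues are negative, so H is negative definite: a local maximum.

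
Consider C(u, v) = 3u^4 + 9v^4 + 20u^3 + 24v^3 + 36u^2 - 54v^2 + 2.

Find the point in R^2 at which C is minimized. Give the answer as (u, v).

(0, -3)

C(u,v) separates as P(u) + Q(v) + 2, so its minimum is min P + min Q + 2.
P'(u) = 12u(u + 2)(u + 3) vanishes at u ∈ {-3, -2, 0}; Q'(v) = 36v(v - 1)(v + 3) vanishes at v ∈ {-3, 0, 1}.
Local minima of P (where P''>0): P(-3)=27, P(0)=0. Local minima of Q: Q(-3)=-405, Q(1)=-21.
So the global minimum of C is P(0) + Q(-3) + 2 = 0 − 405 + 2 = -403, attained at (0, -3).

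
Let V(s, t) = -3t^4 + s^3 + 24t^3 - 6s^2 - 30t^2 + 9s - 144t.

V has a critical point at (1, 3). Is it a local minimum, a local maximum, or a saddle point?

saddle point

The mixed partial ∂²V/∂s∂t is 0, so the Hessian at any point is diag(V_ss, V_tt) = diag(6(s - 2), 12(-3t^2 + 12t - 5)).
At (1, 3): H = diag(-6, 48).
The eigenvalues have opposite signs, so H is indefinite: a saddle point.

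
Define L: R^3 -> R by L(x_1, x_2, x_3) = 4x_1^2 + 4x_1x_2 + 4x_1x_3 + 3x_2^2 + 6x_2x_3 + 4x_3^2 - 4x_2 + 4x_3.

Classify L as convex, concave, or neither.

convex

L is quadratic, so its Hessian is the constant matrix H = [[8, 4, 4], [4, 6, 6], [4, 6, 8]].
Leading principal minors: 8, 32, 64.
All positive ⇒ H ≻ 0 ⇒ convex.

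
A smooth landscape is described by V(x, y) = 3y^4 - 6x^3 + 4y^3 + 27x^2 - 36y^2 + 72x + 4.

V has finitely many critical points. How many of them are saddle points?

V separates as a function of x plus a function of y, so ∇V=0 decouples.
∂V/∂x = -18(x - 4)(x + 1) = 0 at x ∈ {-1, 4}; ∂V/∂y = 12y(y - 2)(y + 3) = 0 at y ∈ {-3, 0, 2}.
The Hessian is diagonal: diag(V_xx, V_yy). Second derivatives: V_xx(-1)=90, V_xx(4)=-90; V_yy(-3)=180, V_yy(0)=-72, V_yy(2)=120.
Saddle points occur where the two diagonal entries have opposite signs: (-1, 0), (4, -3), (4, 2). Count: 3.

3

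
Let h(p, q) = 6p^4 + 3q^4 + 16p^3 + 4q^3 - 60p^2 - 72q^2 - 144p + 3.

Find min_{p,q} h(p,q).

-941

h(p,q) separates as A(p) + B(q) + 3, so its minimum is min A + min B + 3.
A'(p) = 24(p - 2)(p + 1)(p + 3) vanishes at p ∈ {-3, -1, 2}; B'(q) = 12q(q - 3)(q + 4) vanishes at q ∈ {-4, 0, 3}.
Local minima of A (where A''>0): A(-3)=-54, A(2)=-304. Local minima of B: B(-4)=-640, B(3)=-297.
So the global minimum of h is A(2) + B(-4) + 3 = -304 − 640 + 3 = -941, attained at (2, -4).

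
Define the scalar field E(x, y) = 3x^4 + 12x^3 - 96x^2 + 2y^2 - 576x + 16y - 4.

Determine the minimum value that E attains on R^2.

-2340

E(x,y) separates as P(x) + Q(y) − 4, so its minimum is min P + min Q − 4.
P'(x) = 12(x - 4)(x + 3)(x + 4) vanishes at x ∈ {-4, -3, 4}; Q'(y) = 4y + 16 vanishes at y ∈ {-4}.
Local minima of P (where P''>0): P(-4)=768, P(4)=-2304. Local minima of Q: Q(-4)=-32.
So the global minimum of E is P(4) + Q(-4) − 4 = -2304 − 32 − 4 = -2340, attained at (4, -4).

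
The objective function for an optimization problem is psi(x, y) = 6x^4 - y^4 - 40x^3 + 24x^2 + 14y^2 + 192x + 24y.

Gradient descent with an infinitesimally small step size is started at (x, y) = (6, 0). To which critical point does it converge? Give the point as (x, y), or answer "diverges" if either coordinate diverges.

(4, -1)

psi is separable, so gradient descent decouples: x follows -∂psi/∂x, y follows -∂psi/∂y.
∂psi/∂x = 24(x - 4)(x - 2)(x + 1); at x=6 this is 1344, so x decreases.
∂psi/∂y = -4(y - 3)(y + 1)(y + 2); at y=0 this is 24, so y decreases.
x converges to its nearest critical value 4 (a local min of the x-part); y converges to -1. The iterate converges to (4, -1).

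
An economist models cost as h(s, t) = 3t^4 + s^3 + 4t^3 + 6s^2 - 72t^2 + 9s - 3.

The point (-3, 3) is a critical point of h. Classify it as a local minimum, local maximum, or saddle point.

saddle point

The mixed partial ∂²h/∂s∂t is 0, so the Hessian at any point is diag(h_ss, h_tt) = diag(6(s + 2), 12(3t^2 + 2t - 12)).
At (-3, 3): H = diag(-6, 252).
The eigenvalues have opposite signs, so H is indefinite: a saddle point.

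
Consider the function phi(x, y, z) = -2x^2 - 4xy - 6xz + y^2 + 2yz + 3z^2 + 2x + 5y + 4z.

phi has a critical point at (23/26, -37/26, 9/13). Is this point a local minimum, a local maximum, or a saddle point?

saddle point

The Hessian is constant: H = [[-4, -4, -6], [-4, 2, 2], [-6, 2, 6]].
Leading principal minors: Δ₁ = -4, Δ₂ = -24, Δ₃ = -104.
The minors fit neither the all-positive nor the alternating-sign pattern, so H is indefinite: a saddle point.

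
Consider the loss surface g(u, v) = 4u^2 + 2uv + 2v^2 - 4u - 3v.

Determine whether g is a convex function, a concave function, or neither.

g is quadratic, so its Hessian is the constant matrix H = [[8, 2], [2, 4]].
det(H) = 28, tr(H) = 12.
det(H) > 0 and tr(H) > 0, so H is positive definite everywhere: convex.

convex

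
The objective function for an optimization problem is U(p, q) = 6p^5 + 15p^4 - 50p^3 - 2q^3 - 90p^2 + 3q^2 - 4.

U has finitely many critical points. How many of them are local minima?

2

U separates as a function of p plus a function of q, so ∇U=0 decouples.
∂U/∂p = 30p(p - 2)(p + 1)(p + 3) = 0 at p ∈ {-3, -1, 0, 2}; ∂U/∂q = -6q(q - 1) = 0 at q ∈ {0, 1}.
The Hessian is diagonal: diag(U_pp, U_qq). Second derivatives: U_pp(-3)=-900, U_pp(-1)=180, U_pp(0)=-180, U_pp(2)=900; U_qq(0)=6, U_qq(1)=-6.
Local minima occur where both diagonal entries positive: (-1, 0), (2, 0). Count: 2.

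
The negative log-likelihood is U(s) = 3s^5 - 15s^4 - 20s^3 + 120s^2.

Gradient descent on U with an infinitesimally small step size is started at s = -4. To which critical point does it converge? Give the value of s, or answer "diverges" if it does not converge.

diverges

U'(s) = 15s(s - 4)(s - 2)(s + 2), so U'(-4) = 5760.
Gradient descent moves in the -U' direction, i.e. s is decreasing.
There is no critical point below s=-4, and U' keeps the same sign, so the iterate runs off to −∞.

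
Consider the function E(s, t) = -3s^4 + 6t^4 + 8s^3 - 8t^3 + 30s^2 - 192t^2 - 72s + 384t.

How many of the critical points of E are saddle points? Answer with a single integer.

E separates as a function of s plus a function of t, so ∇E=0 decouples.
∂E/∂s = -12(s - 3)(s - 1)(s + 2) = 0 at s ∈ {-2, 1, 3}; ∂E/∂t = 24(t - 4)(t - 1)(t + 4) = 0 at t ∈ {-4, 1, 4}.
The Hessian is diagonal: diag(E_ss, E_tt). Second derivatives: E_ss(-2)=-180, E_ss(1)=72, E_ss(3)=-120; E_tt(-4)=960, E_tt(1)=-360, E_tt(4)=576.
Saddle points occur where the two diagonal entries have opposite signs: (-2, -4), (-2, 4), (1, 1), (3, -4), (3, 4). Count: 5.

5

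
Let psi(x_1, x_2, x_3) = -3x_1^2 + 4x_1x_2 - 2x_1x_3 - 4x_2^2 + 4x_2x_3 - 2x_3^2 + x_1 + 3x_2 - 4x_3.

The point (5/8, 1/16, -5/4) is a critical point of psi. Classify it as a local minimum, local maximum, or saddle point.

local maximum

The Hessian is constant: H = [[-6, 4, -2], [4, -8, 4], [-2, 4, -4]].
Leading principal minors: Δ₁ = -6, Δ₂ = 32, Δ₃ = -64.
The minors alternate sign starting negative (−, +, −), so H is negative definite: a local maximum.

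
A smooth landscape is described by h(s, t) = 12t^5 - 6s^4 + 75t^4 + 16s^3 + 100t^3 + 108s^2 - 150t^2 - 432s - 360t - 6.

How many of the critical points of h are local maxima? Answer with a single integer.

h separates as a function of s plus a function of t, so ∇h=0 decouples.
∂h/∂s = -24(s - 3)(s - 2)(s + 3) = 0 at s ∈ {-3, 2, 3}; ∂h/∂t = 60(t - 1)(t + 1)(t + 2)(t + 3) = 0 at t ∈ {-3, -2, -1, 1}.
The Hessian is diagonal: diag(h_ss, h_tt). Second derivatives: h_ss(-3)=-720, h_ss(2)=120, h_ss(3)=-144; h_tt(-3)=-480, h_tt(-2)=180, h_tt(-1)=-240, h_tt(1)=1440.
Local maxima occur where both diagonal entries negative: (-3, -3), (-3, -1), (3, -3), (3, -1). Count: 4.

4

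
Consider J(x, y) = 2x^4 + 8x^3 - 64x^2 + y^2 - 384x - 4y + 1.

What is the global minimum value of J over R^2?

-1539

J(x,y) separates as P(x) + Q(y) + 1, so its minimum is min P + min Q + 1.
P'(x) = 8(x - 4)(x + 3)(x + 4) vanishes at x ∈ {-4, -3, 4}; Q'(y) = 2y - 4 vanishes at y ∈ {2}.
Local minima of P (where P''>0): P(-4)=512, P(4)=-1536. Local minima of Q: Q(2)=-4.
So the global minimum of J is P(4) + Q(2) + 1 = -1536 − 4 + 1 = -1539, attained at (4, 2).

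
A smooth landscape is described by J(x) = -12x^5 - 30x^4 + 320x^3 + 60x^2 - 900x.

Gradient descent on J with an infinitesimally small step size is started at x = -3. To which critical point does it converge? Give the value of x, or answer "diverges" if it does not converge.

-5

J'(x) = -60(x - 3)(x - 1)(x + 1)(x + 5), so J'(-3) = 5760.
Gradient descent moves in the -J' direction, i.e. x is decreasing.
The nearest critical point in that direction is x = -5, where J'' = 11520 > 0 (a local minimum). The iterate converges there.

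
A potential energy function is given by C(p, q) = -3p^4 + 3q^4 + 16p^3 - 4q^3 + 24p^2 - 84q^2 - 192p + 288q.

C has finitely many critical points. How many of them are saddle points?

5

C separates as a function of p plus a function of q, so ∇C=0 decouples.
∂C/∂p = -12(p - 4)(p - 2)(p + 2) = 0 at p ∈ {-2, 2, 4}; ∂C/∂q = 12(q - 3)(q - 2)(q + 4) = 0 at q ∈ {-4, 2, 3}.
The Hessian is diagonal: diag(C_pp, C_qq). Second derivatives: C_pp(-2)=-288, C_pp(2)=96, C_pp(4)=-144; C_qq(-4)=504, C_qq(2)=-72, C_qq(3)=84.
Saddle points occur where the two diagonal entries have opposite signs: (-2, -4), (-2, 3), (2, 2), (4, -4), (4, 3). Count: 5.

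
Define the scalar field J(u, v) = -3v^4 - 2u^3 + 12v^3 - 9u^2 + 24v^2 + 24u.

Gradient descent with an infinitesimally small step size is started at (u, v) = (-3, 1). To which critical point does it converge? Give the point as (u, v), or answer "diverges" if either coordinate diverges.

J is separable, so gradient descent decouples: u follows -∂J/∂u, v follows -∂J/∂v.
∂J/∂u = -6(u - 1)(u + 4); at u=-3 this is 24, so u decreases.
∂J/∂v = -12v(v - 4)(v + 1); at v=1 this is 72, so v decreases.
u converges to its nearest critical value -4 (a local min of the u-part); v converges to 0. The iterate converges to (-4, 0).

(-4, 0)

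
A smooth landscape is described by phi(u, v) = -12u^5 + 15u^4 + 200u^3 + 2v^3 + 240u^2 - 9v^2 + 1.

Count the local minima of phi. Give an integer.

2

phi separates as a function of u plus a function of v, so ∇phi=0 decouples.
∂phi/∂u = -60u(u - 4)(u + 1)(u + 2) = 0 at u ∈ {-2, -1, 0, 4}; ∂phi/∂v = 6v(v - 3) = 0 at v ∈ {0, 3}.
The Hessian is diagonal: diag(phi_uu, phi_vv). Second derivatives: phi_uu(-2)=720, phi_uu(-1)=-300, phi_uu(0)=480, phi_uu(4)=-7200; phi_vv(0)=-18, phi_vv(3)=18.
Local minima occur where both diagonal entries positive: (-2, 3), (0, 3). Count: 2.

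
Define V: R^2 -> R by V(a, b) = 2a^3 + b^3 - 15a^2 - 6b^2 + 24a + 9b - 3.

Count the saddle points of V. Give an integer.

2

V separates as a function of a plus a function of b, so ∇V=0 decouples.
∂V/∂a = 6(a - 4)(a - 1) = 0 at a ∈ {1, 4}; ∂V/∂b = 3(b - 3)(b - 1) = 0 at b ∈ {1, 3}.
The Hessian is diagonal: diag(V_aa, V_bb). Second derivatives: V_aa(1)=-18, V_aa(4)=18; V_bb(1)=-6, V_bb(3)=6.
Saddle points occur where the two diagonal entries have opposite signs: (1, 3), (4, 1). Count: 2.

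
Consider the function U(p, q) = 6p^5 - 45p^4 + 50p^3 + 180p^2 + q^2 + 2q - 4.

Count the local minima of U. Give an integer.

U separates as a function of p plus a function of q, so ∇U=0 decouples.
∂U/∂p = 30p(p - 4)(p - 3)(p + 1) = 0 at p ∈ {-1, 0, 3, 4}; ∂U/∂q = 2(q + 1) = 0 at q ∈ {-1}.
The Hessian is diagonal: diag(U_pp, U_qq). Second derivatives: U_pp(-1)=-600, U_pp(0)=360, U_pp(3)=-360, U_pp(4)=600; U_qq(-1)=2.
Local minima occur where both diagonal entries positive: (0, -1), (4, -1). Count: 2.

2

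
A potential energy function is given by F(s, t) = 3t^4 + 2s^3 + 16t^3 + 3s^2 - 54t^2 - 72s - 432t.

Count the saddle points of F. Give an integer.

F separates as a function of s plus a function of t, so ∇F=0 decouples.
∂F/∂s = 6(s - 3)(s + 4) = 0 at s ∈ {-4, 3}; ∂F/∂t = 12(t - 3)(t + 3)(t + 4) = 0 at t ∈ {-4, -3, 3}.
The Hessian is diagonal: diag(F_ss, F_tt). Second derivatives: F_ss(-4)=-42, F_ss(3)=42; F_tt(-4)=84, F_tt(-3)=-72, F_tt(3)=504.
Saddle points occur where the two diagonal entries have opposite signs: (-4, -4), (-4, 3), (3, -3). Count: 3.

3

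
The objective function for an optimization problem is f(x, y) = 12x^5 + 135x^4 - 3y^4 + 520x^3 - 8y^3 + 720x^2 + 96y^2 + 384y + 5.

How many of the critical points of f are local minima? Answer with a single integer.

2

f separates as a function of x plus a function of y, so ∇f=0 decouples.
∂f/∂x = 60x(x + 2)(x + 3)(x + 4) = 0 at x ∈ {-4, -3, -2, 0}; ∂f/∂y = -12(y - 4)(y + 2)(y + 4) = 0 at y ∈ {-4, -2, 4}.
The Hessian is diagonal: diag(f_xx, f_yy). Second derivatives: f_xx(-4)=-480, f_xx(-3)=180, f_xx(-2)=-240, f_xx(0)=1440; f_yy(-4)=-192, f_yy(-2)=144, f_yy(4)=-576.
Local minima occur where both diagonal entries positive: (-3, -2), (0, -2). Count: 2.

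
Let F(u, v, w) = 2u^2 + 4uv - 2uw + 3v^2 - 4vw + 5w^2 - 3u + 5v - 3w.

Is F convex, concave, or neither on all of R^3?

convex

F is quadratic, so its Hessian is the constant matrix H = [[4, 4, -2], [4, 6, -4], [-2, -4, 10]].
Leading principal minors: 4, 8, 56.
All positive ⇒ H ≻ 0 ⇒ convex.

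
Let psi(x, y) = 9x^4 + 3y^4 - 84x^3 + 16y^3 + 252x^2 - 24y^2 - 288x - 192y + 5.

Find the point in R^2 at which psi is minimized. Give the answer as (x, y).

psi(x,y) separates as P(x) + Q(y) + 5, so its minimum is min P + min Q + 5.
P'(x) = 36(x - 4)(x - 2)(x - 1) vanishes at x ∈ {1, 2, 4}; Q'(y) = 12(y - 2)(y + 2)(y + 4) vanishes at y ∈ {-4, -2, 2}.
Local minima of P (where P''>0): P(1)=-111, P(4)=-192. Local minima of Q: Q(-4)=128, Q(2)=-304.
So the global minimum of psi is P(4) + Q(2) + 5 = -192 − 304 + 5 = -491, attained at (4, 2).

(4, 2)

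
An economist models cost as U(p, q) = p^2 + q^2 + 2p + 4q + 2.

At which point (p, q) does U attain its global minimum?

(-1, -2)

U(p,q) separates as A(p) + B(q) + 2, so its minimum is min A + min B + 2.
A'(p) = 2p + 2 vanishes at p ∈ {-1}; B'(q) = 2q + 4 vanishes at q ∈ {-2}.
Local minima of A (where A''>0): A(-1)=-1. Local minima of B: B(-2)=-4.
So the global minimum of U is A(-1) + B(-2) + 2 = -1 − 4 + 2 = -3, attained at (-1, -2).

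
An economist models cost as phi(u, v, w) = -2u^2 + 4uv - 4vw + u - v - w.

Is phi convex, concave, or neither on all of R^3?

neither

phi is quadratic, so its Hessian is the constant matrix H = [[-4, 4, 0], [4, 0, -4], [0, -4, 0]].
Leading principal minors: -4, -16, 64.
Neither pattern holds ⇒ H is indefinite ⇒ neither convex nor concave.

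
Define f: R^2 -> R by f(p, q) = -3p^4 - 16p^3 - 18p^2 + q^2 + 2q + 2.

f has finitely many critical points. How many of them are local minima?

1

f separates as a function of p plus a function of q, so ∇f=0 decouples.
∂f/∂p = -12p(p + 1)(p + 3) = 0 at p ∈ {-3, -1, 0}; ∂f/∂q = 2(q + 1) = 0 at q ∈ {-1}.
The Hessian is diagonal: diag(f_pp, f_qq). Second derivatives: f_pp(-3)=-72, f_pp(-1)=24, f_pp(0)=-36; f_qq(-1)=2.
Local minima occur where both diagonal entries positive: (-1, -1). Count: 1.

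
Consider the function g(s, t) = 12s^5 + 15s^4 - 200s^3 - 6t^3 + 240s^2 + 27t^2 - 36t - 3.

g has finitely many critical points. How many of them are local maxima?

2

g separates as a function of s plus a function of t, so ∇g=0 decouples.
∂g/∂s = 60s(s - 2)(s - 1)(s + 4) = 0 at s ∈ {-4, 0, 1, 2}; ∂g/∂t = -18(t - 2)(t - 1) = 0 at t ∈ {1, 2}.
The Hessian is diagonal: diag(g_ss, g_tt). Second derivatives: g_ss(-4)=-7200, g_ss(0)=480, g_ss(1)=-300, g_ss(2)=720; g_tt(1)=18, g_tt(2)=-18.
Local maxima occur where both diagonal entries negative: (-4, 2), (1, 2). Count: 2.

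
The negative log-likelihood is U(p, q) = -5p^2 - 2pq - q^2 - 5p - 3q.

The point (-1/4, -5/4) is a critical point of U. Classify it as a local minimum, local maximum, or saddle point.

local maximum

The Hessian of U is constant: H = [[-10, -2], [-2, -2]].
det(H) = (-10)·(-2) − (-2)² = 16.
det(H) > 0 and tr(H) = -12 < 0, so H is negative definite and the point is a local maximum.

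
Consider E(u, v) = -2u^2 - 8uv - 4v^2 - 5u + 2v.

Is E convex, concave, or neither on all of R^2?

neither

E is quadratic, so its Hessian is the constant matrix H = [[-4, -8], [-8, -8]].
det(H) = -32, tr(H) = -12.
det(H) < 0, so H is indefinite: neither convex nor concave.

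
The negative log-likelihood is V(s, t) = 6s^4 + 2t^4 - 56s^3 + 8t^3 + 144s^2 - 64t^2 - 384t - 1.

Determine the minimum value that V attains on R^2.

-1537

V(s,t) separates as P(s) + Q(t) − 1, so its minimum is min P + min Q − 1.
P'(s) = 24s(s - 4)(s - 3) vanishes at s ∈ {0, 3, 4}; Q'(t) = 8(t - 4)(t + 3)(t + 4) vanishes at t ∈ {-4, -3, 4}.
Local minima of P (where P''>0): P(0)=0, P(4)=256. Local minima of Q: Q(-4)=512, Q(4)=-1536.
So the global minimum of V is P(0) + Q(4) − 1 = 0 − 1536 − 1 = -1537, attained at (0, 4).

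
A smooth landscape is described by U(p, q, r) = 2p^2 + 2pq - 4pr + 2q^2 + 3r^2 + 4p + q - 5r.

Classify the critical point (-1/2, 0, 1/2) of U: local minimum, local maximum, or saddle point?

The Hessian is constant: H = [[4, 2, -4], [2, 4, 0], [-4, 0, 6]].
Leading principal minors: Δ₁ = 4, Δ₂ = 12, Δ₃ = 8.
All leading minors are positive, so H is positive definite: a local minimum.

local minimum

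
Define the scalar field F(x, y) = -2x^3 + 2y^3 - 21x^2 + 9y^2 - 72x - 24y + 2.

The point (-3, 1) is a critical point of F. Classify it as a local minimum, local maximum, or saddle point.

saddle point

The mixed partial ∂²F/∂x∂y is 0, so the Hessian at any point is diag(F_xx, F_yy) = diag(-6(2x + 7), 6(2y + 3)).
At (-3, 1): H = diag(-6, 30).
The eigenvalues have opposite signs, so H is indefinite: a saddle point.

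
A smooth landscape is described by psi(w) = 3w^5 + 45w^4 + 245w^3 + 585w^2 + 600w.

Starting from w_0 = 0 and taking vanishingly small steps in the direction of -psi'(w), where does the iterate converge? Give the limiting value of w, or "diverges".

-1

psi'(w) = 15(w + 1)(w + 2)(w + 4)(w + 5), so psi'(0) = 600.
Gradient descent moves in the -psi' direction, i.e. w is decreasing.
The nearest critical point in that direction is w = -1, where psi'' = 180 > 0 (a local minimum). The iterate converges there.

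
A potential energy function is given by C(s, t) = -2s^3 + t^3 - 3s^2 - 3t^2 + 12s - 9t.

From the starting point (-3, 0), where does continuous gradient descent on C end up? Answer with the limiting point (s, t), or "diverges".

(-2, 3)

C is separable, so gradient descent decouples: s follows -∂C/∂s, t follows -∂C/∂t.
∂C/∂s = -6(s - 1)(s + 2); at s=-3 this is -24, so s increases.
∂C/∂t = 3(t - 3)(t + 1); at t=0 this is -9, so t increases.
s converges to its nearest critical value -2 (a local min of the s-part); t converges to 3. The iterate converges to (-2, 3).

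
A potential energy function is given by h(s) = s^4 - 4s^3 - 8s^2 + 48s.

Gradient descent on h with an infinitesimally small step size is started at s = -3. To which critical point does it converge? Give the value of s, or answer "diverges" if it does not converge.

-2

h'(s) = 4(s - 3)(s - 2)(s + 2), so h'(-3) = -120.
Gradient descent moves in the -h' direction, i.e. s is increasing.
The nearest critical point in that direction is s = -2, where h'' = 80 > 0 (a local minimum). The iterate converges there.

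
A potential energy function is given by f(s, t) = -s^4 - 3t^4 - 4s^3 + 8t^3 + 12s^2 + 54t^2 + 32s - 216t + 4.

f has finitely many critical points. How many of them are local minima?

f separates as a function of s plus a function of t, so ∇f=0 decouples.
∂f/∂s = -4(s - 2)(s + 1)(s + 4) = 0 at s ∈ {-4, -1, 2}; ∂f/∂t = -12(t - 3)(t - 2)(t + 3) = 0 at t ∈ {-3, 2, 3}.
The Hessian is diagonal: diag(f_ss, f_tt). Second derivatives: f_ss(-4)=-72, f_ss(-1)=36, f_ss(2)=-72; f_tt(-3)=-360, f_tt(2)=60, f_tt(3)=-72.
Local minima occur where both diagonal entries positive: (-1, 2). Count: 1.

1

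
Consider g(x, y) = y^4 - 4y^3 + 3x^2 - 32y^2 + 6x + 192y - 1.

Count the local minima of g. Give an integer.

2

g separates as a function of x plus a function of y, so ∇g=0 decouples.
∂g/∂x = 6(x + 1) = 0 at x ∈ {-1}; ∂g/∂y = 4(y - 4)(y - 3)(y + 4) = 0 at y ∈ {-4, 3, 4}.
The Hessian is diagonal: diag(g_xx, g_yy). Second derivatives: g_xx(-1)=6; g_yy(-4)=224, g_yy(3)=-28, g_yy(4)=32.
Local minima occur where both diagonal entries positive: (-1, -4), (-1, 4). Count: 2.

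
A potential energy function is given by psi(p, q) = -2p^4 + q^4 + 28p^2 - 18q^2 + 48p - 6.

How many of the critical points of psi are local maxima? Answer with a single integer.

psi separates as a function of p plus a function of q, so ∇psi=0 decouples.
∂psi/∂p = -8(p - 3)(p + 1)(p + 2) = 0 at p ∈ {-2, -1, 3}; ∂psi/∂q = 4q(q - 3)(q + 3) = 0 at q ∈ {-3, 0, 3}.
The Hessian is diagonal: diag(psi_pp, psi_qq). Second derivatives: psi_pp(-2)=-40, psi_pp(-1)=32, psi_pp(3)=-160; psi_qq(-3)=72, psi_qq(0)=-36, psi_qq(3)=72.
Local maxima occur where both diagonal entries negative: (-2, 0), (3, 0). Count: 2.

2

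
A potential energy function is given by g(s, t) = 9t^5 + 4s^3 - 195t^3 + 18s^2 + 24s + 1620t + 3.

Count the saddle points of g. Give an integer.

4

g separates as a function of s plus a function of t, so ∇g=0 decouples.
∂g/∂s = 12(s + 1)(s + 2) = 0 at s ∈ {-2, -1}; ∂g/∂t = 45(t - 3)(t - 2)(t + 2)(t + 3) = 0 at t ∈ {-3, -2, 2, 3}.
The Hessian is diagonal: diag(g_ss, g_tt). Second derivatives: g_ss(-2)=-12, g_ss(-1)=12; g_tt(-3)=-1350, g_tt(-2)=900, g_tt(2)=-900, g_tt(3)=1350.
Saddle points occur where the two diagonal entries have opposite signs: (-2, -2), (-2, 3), (-1, -3), (-1, 2). Count: 4.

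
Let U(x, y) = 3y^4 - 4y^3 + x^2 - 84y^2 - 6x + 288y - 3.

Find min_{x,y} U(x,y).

-1484

U(x,y) separates as P(x) + Q(y) − 3, so its minimum is min P + min Q − 3.
P'(x) = 2x - 6 vanishes at x ∈ {3}; Q'(y) = 12(y - 3)(y - 2)(y + 4) vanishes at y ∈ {-4, 2, 3}.
Local minima of P (where P''>0): P(3)=-9. Local minima of Q: Q(-4)=-1472, Q(3)=243.
So the global minimum of U is P(3) + Q(-4) − 3 = -9 − 1472 − 3 = -1484, attained at (3, -4).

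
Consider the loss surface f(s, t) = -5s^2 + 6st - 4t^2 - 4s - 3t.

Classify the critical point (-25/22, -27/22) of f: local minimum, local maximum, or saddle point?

local maximum

The Hessian of f is constant: H = [[-10, 6], [6, -8]].
det(H) = (-10)·(-8) − 6² = 44.
det(H) > 0 and tr(H) = -18 < 0, so H is negative definite and the point is a local maximum.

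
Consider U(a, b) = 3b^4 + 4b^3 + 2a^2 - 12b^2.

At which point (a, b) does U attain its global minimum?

(0, -2)

U(a,b) separates as P(a) + Q(b), so its minimum is min P + min Q.
P'(a) = 4a vanishes at a ∈ {0}; Q'(b) = 12b(b - 1)(b + 2) vanishes at b ∈ {-2, 0, 1}.
Local minima of P (where P''>0): P(0)=0. Local minima of Q: Q(-2)=-32, Q(1)=-5.
So the global minimum of U is P(0) + Q(-2) = 0 − 32 = -32, attained at (0, -2).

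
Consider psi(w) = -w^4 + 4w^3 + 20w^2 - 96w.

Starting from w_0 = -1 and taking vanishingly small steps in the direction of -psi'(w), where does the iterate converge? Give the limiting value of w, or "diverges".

2

psi'(w) = -4(w - 4)(w - 2)(w + 3), so psi'(-1) = -120.
Gradient descent moves in the -psi' direction, i.e. w is increasing.
The nearest critical point in that direction is w = 2, where psi'' = 40 > 0 (a local minimum). The iterate converges there.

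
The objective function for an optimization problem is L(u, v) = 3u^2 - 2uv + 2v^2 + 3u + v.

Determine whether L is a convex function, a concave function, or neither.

convex

L is quadratic, so its Hessian is the constant matrix H = [[6, -2], [-2, 4]].
det(H) = 20, tr(H) = 10.
det(H) > 0 and tr(H) > 0, so H is positive definite everywhere: convex.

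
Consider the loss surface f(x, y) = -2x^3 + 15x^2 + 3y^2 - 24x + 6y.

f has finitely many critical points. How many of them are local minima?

f separates as a function of x plus a function of y, so ∇f=0 decouples.
∂f/∂x = -6(x - 4)(x - 1) = 0 at x ∈ {1, 4}; ∂f/∂y = 6(y + 1) = 0 at y ∈ {-1}.
The Hessian is diagonal: diag(f_xx, f_yy). Second derivatives: f_xx(1)=18, f_xx(4)=-18; f_yy(-1)=6.
Local minima occur where both diagonal entries positive: (1, -1). Count: 1.

1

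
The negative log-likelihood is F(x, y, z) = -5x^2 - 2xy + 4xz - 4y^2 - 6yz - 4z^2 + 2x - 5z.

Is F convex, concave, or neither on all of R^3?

F is quadratic, so its Hessian is the constant matrix H = [[-10, -2, 4], [-2, -8, -6], [4, -6, -8]].
Leading principal minors: -10, 76, -24.
Signs alternate −, +, − ⇒ H ≺ 0 ⇒ concave.

concave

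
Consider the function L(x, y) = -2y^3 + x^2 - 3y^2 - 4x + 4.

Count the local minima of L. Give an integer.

L separates as a function of x plus a function of y, so ∇L=0 decouples.
∂L/∂x = 2(x - 2) = 0 at x ∈ {2}; ∂L/∂y = -6y(y + 1) = 0 at y ∈ {-1, 0}.
The Hessian is diagonal: diag(L_xx, L_yy). Second derivatives: L_xx(2)=2; L_yy(-1)=6, L_yy(0)=-6.
Local minima occur where both diagonal entries positive: (2, -1). Count: 1.

1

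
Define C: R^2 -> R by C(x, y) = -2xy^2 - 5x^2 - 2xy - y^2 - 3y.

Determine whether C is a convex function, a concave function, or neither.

neither

The term -2xy^2 is cubic, so the Hessian is not constant.
∂²C/∂y² = -4x - 2, which takes both signs as x varies (negative for sufficiently large x). A diagonal entry of the Hessian changing sign means the Hessian is neither positive- nor negative-semidefinite on all of R^2.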